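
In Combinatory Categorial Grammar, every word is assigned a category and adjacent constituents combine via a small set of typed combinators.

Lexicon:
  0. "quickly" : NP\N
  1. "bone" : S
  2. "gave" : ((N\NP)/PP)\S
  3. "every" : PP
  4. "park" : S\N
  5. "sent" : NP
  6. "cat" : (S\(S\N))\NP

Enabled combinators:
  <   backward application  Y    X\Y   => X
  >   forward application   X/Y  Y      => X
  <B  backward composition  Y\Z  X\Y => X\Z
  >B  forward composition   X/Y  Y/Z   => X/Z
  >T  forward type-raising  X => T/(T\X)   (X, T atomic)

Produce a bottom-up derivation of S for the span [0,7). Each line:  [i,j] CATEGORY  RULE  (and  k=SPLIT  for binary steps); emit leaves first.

[0,7] S   <
  [0,5] S\N   <B
    [0,1] "quickly" : NP\N
    [1,5] S\NP   <B
      [1,4] N\NP   >
        [1,3] (N\NP)/PP   <
          [1,2] "bone" : S
          [2,3] "gave" : ((N\NP)/PP)\S
        [3,4] "every" : PP
      [4,5] "park" : S\N
  [5,7] S\(S\N)   <
    [5,6] "sent" : NP
    [6,7] "cat" : (S\(S\N))\NP

[0,1] NP\N  lex  "quickly"
[1,2] S  lex  "bone"
[2,3] ((N\NP)/PP)\S  lex  "gave"
[1,3] (N\NP)/PP  <  k=2
[3,4] PP  lex  "every"
[1,4] N\NP  >  k=3
[4,5] S\N  lex  "park"
[1,5] S\NP  <B  k=4
[0,5] S\N  <B  k=1
[5,6] NP  lex  "sent"
[6,7] (S\(S\N))\NP  lex  "cat"
[5,7] S\(S\N)  <  k=6
[0,7] S  <  k=5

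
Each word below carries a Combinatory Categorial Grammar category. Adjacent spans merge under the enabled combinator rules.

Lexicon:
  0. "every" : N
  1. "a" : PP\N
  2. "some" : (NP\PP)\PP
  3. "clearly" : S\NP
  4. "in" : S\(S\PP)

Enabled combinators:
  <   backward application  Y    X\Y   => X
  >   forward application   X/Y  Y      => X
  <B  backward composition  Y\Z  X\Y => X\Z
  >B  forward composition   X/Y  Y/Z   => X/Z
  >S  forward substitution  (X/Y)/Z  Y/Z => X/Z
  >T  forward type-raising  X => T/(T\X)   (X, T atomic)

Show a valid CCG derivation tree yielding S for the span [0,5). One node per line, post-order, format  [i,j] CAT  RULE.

[0,1] N  lex  "every"
[1,2] PP\N  lex  "a"
[0,2] PP  <  k=1
[2,3] (NP\PP)\PP  lex  "some"
[0,3] NP\PP  <  k=2
[3,4] S\NP  lex  "clearly"
[0,4] S\PP  <B  k=3
[4,5] S\(S\PP)  lex  "in"
[0,5] S  <  k=4

[0,5] S   <
  [0,4] S\PP   <B
    [0,3] NP\PP   <
      [0,2] PP   <
        [0,1] "every" : N
        [1,2] "a" : PP\N
      [2,3] "some" : (NP\PP)\PP
    [3,4] "clearly" : S\NP
  [4,5] "in" : S\(S\PP)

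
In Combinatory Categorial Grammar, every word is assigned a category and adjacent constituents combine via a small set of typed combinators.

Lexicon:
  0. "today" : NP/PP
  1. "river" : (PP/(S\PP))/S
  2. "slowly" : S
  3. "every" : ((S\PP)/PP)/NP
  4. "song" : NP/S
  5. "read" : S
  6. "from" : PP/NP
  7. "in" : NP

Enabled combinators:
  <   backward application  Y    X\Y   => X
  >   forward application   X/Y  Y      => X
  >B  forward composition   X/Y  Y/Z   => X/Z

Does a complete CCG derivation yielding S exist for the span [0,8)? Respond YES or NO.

NP/PP (PP/(S\PP))/S S ((S\PP)/PP)/NP NP/S S PP/NP NP
CKY chart[0,8] = {NP}; S ∉ chart

NO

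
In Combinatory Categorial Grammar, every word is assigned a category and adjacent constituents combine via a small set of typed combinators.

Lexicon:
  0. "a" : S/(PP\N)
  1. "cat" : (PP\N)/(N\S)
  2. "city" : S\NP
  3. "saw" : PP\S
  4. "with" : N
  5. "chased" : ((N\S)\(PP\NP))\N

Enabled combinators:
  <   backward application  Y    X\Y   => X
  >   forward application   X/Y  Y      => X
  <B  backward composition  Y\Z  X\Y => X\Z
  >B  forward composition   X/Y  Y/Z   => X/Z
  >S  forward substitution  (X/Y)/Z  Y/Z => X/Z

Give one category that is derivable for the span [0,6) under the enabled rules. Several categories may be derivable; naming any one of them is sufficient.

S

[0,6] S   >
  [0,1] "a" : S/(PP\N)
  [1,6] PP\N   >
    [1,2] "cat" : (PP\N)/(N\S)
    [2,6] N\S   <
      [2,4] PP\NP   <B
        [2,3] "city" : S\NP
        [3,4] "saw" : PP\S
      [4,6] (N\S)\(PP\NP)   <
        [4,5] "with" : N
        [5,6] "chased" : ((N\S)\(PP\NP))\N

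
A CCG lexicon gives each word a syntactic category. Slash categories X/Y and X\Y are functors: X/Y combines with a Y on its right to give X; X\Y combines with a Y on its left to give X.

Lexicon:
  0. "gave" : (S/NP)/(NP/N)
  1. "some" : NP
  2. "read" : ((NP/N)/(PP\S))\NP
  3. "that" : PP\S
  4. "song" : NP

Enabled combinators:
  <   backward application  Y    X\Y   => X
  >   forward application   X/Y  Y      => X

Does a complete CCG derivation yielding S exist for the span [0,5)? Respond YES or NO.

[0,5] S   >
  [0,4] S/NP   >
    [0,1] "gave" : (S/NP)/(NP/N)
    [1,4] NP/N   >
      [1,3] (NP/N)/(PP\S)   <
        [1,2] "some" : NP
        [2,3] "read" : ((NP/N)/(PP\S))\NP
      [3,4] "that" : PP\S
  [4,5] "song" : NP

YES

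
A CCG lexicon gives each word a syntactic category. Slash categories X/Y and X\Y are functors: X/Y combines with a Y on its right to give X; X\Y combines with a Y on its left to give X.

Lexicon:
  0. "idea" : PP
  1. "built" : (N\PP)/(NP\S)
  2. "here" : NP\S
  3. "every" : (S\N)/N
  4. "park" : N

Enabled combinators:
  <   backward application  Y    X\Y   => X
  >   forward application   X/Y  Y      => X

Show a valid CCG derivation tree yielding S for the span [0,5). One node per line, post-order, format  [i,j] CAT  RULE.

[0,5] S   <
  [0,3] N   <
    [0,1] "idea" : PP
    [1,3] N\PP   >
      [1,2] "built" : (N\PP)/(NP\S)
      [2,3] "here" : NP\S
  [3,5] S\N   >
    [3,4] "every" : (S\N)/N
    [4,5] "park" : N

[0,1] PP  lex  "idea"
[1,2] (N\PP)/(NP\S)  lex  "built"
[2,3] NP\S  lex  "here"
[1,3] N\PP  >  k=2
[0,3] N  <  k=1
[3,4] (S\N)/N  lex  "every"
[4,5] N  lex  "park"
[3,5] S\N  >  k=4
[0,5] S  <  k=3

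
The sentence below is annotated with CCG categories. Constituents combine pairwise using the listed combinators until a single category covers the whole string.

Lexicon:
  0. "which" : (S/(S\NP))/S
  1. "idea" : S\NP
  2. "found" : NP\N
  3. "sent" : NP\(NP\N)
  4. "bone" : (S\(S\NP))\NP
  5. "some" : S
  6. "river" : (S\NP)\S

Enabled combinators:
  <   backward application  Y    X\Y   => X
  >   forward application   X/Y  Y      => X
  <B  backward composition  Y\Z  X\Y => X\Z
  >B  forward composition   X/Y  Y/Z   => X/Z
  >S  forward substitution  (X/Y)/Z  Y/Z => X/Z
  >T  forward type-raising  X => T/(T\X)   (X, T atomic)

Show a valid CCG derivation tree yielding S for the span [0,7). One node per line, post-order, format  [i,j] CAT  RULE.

[0,1] (S/(S\NP))/S  lex  "which"
[1,2] S\NP  lex  "idea"
[2,3] NP\N  lex  "found"
[3,4] NP\(NP\N)  lex  "sent"
[2,4] NP  <  k=3
[4,5] (S\(S\NP))\NP  lex  "bone"
[2,5] S\(S\NP)  <  k=4
[1,5] S  <  k=2
[0,5] S/(S\NP)  >  k=1
[5,6] S  lex  "some"
[6,7] (S\NP)\S  lex  "river"
[5,7] S\NP  <  k=6
[0,7] S  >  k=5

[0,7] S   >
  [0,5] S/(S\NP)   >
    [0,1] "which" : (S/(S\NP))/S
    [1,5] S   <
      [1,2] "idea" : S\NP
      [2,5] S\(S\NP)   <
        [2,4] NP   <
          [2,3] "found" : NP\N
          [3,4] "sent" : NP\(NP\N)
        [4,5] "bone" : (S\(S\NP))\NP
  [5,7] S\NP   <
    [5,6] "some" : S
    [6,7] "river" : (S\NP)\S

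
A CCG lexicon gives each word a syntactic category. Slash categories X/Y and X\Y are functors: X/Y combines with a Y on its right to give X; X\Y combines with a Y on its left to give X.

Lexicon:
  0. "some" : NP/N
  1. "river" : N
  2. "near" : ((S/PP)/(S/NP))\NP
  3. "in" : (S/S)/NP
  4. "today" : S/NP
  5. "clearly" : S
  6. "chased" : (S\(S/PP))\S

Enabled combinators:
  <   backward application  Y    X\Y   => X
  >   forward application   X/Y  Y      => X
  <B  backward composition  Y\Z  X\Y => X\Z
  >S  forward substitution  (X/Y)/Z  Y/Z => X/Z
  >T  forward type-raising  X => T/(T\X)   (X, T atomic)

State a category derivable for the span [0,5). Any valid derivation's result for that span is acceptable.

[0,7] S   <
  [0,5] S/PP   >
    [0,3] (S/PP)/(S/NP)   <
      [0,2] NP   >
        [0,1] "some" : NP/N
        [1,2] "river" : N
      [2,3] "near" : ((S/PP)/(S/NP))\NP
    [3,5] S/NP   >S
      [3,4] "in" : (S/S)/NP
      [4,5] "today" : S/NP
  [5,7] S\(S/PP)   <
    [5,6] "clearly" : S
    [6,7] "chased" : (S\(S/PP))\S

S/PP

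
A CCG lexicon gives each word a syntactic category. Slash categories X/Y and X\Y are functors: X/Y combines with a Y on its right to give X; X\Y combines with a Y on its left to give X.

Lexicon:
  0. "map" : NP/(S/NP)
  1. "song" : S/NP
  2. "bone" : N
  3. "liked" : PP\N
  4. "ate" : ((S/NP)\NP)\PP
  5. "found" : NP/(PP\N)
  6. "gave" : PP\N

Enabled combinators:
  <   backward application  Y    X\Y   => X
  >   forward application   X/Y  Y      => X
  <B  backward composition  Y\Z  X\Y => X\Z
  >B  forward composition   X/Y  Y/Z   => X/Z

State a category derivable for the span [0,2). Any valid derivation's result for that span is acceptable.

NP

[0,7] S   >
  [0,5] S/NP   <
    [0,2] NP   >
      [0,1] "map" : NP/(S/NP)
      [1,2] "song" : S/NP
    [2,5] (S/NP)\NP   <
      [2,4] PP   <
        [2,3] "bone" : N
        [3,4] "liked" : PP\N
      [4,5] "ate" : ((S/NP)\NP)\PP
  [5,7] NP   >
    [5,6] "found" : NP/(PP\N)
    [6,7] "gave" : PP\N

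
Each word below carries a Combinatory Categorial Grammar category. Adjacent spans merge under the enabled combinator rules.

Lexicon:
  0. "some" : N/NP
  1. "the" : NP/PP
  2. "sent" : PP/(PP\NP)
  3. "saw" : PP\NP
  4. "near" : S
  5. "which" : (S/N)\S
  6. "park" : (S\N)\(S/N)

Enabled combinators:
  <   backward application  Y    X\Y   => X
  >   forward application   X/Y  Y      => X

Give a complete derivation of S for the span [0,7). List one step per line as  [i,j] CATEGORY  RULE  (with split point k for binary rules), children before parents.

[0,7] S   <
  [0,4] N   >
    [0,1] "some" : N/NP
    [1,4] NP   >
      [1,2] "the" : NP/PP
      [2,4] PP   >
        [2,3] "sent" : PP/(PP\NP)
        [3,4] "saw" : PP\NP
  [4,7] S\N   <
    [4,6] S/N   <
      [4,5] "near" : S
      [5,6] "which" : (S/N)\S
    [6,7] "park" : (S\N)\(S/N)

[0,1] N/NP  lex  "some"
[1,2] NP/PP  lex  "the"
[2,3] PP/(PP\NP)  lex  "sent"
[3,4] PP\NP  lex  "saw"
[2,4] PP  >  k=3
[1,4] NP  >  k=2
[0,4] N  >  k=1
[4,5] S  lex  "near"
[5,6] (S/N)\S  lex  "which"
[4,6] S/N  <  k=5
[6,7] (S\N)\(S/N)  lex  "park"
[4,7] S\N  <  k=6
[0,7] S  <  k=4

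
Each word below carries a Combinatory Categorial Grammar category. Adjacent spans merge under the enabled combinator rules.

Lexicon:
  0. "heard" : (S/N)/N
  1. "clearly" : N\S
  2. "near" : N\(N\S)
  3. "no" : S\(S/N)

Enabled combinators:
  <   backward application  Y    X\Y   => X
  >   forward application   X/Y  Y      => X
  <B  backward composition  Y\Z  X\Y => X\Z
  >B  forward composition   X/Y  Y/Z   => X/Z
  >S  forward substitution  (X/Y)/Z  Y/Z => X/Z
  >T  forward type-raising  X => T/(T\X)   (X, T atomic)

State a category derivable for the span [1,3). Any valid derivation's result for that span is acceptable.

[0,4] S   <
  [0,3] S/N   >
    [0,1] "heard" : (S/N)/N
    [1,3] N   <
      [1,2] "clearly" : N\S
      [2,3] "near" : N\(N\S)
  [3,4] "no" : S\(S/N)

N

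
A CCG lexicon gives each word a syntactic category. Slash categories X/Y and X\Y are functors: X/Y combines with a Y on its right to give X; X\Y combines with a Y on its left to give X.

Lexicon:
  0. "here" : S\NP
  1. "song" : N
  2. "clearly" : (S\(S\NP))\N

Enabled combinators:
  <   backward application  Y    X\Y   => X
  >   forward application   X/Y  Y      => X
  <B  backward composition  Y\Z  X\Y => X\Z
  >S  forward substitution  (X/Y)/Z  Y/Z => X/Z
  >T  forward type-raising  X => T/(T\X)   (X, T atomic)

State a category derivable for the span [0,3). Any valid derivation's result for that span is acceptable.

[0,3] S   <
  [0,1] "here" : S\NP
  [1,3] S\(S\NP)   <
    [1,2] "song" : N
    [2,3] "clearly" : (S\(S\NP))\N

S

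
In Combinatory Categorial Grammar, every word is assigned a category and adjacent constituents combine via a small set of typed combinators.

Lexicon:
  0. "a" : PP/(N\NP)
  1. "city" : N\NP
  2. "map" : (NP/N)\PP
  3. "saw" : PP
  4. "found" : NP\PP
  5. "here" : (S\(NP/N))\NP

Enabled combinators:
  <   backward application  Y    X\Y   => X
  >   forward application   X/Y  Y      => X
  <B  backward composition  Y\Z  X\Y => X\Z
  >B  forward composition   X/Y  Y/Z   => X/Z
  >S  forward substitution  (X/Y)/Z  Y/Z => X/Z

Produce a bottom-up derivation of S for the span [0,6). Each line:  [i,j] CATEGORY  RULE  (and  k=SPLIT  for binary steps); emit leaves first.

[0,6] S   <
  [0,3] NP/N   <
    [0,2] PP   >
      [0,1] "a" : PP/(N\NP)
      [1,2] "city" : N\NP
    [2,3] "map" : (NP/N)\PP
  [3,6] S\(NP/N)   <
    [3,5] NP   <
      [3,4] "saw" : PP
      [4,5] "found" : NP\PP
    [5,6] "here" : (S\(NP/N))\NP

[0,1] PP/(N\NP)  lex  "a"
[1,2] N\NP  lex  "city"
[0,2] PP  >  k=1
[2,3] (NP/N)\PP  lex  "map"
[0,3] NP/N  <  k=2
[3,4] PP  lex  "saw"
[4,5] NP\PP  lex  "found"
[3,5] NP  <  k=4
[5,6] (S\(NP/N))\NP  lex  "here"
[3,6] S\(NP/N)  <  k=5
[0,6] S  <  k=3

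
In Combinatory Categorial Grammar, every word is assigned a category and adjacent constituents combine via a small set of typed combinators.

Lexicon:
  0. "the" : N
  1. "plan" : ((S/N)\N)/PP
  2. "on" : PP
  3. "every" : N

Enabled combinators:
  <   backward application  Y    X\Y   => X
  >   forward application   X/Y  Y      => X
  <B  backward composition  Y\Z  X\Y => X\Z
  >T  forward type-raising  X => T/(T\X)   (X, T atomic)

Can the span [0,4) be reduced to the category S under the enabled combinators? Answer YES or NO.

YES

[0,4] S   >
  [0,3] S/N   <
    [0,1] "the" : N
    [1,3] (S/N)\N   >
      [1,2] "plan" : ((S/N)\N)/PP
      [2,3] "on" : PP
  [3,4] "every" : N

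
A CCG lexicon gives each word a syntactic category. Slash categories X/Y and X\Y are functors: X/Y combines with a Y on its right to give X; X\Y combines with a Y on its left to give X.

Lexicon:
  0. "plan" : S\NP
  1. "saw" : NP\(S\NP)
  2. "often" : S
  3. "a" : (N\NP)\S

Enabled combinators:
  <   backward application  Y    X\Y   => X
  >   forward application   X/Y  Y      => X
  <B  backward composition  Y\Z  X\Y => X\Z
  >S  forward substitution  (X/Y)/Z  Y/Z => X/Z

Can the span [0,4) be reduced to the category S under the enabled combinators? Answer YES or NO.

S\NP NP\(S\NP) S (N\NP)\S
CKY chart[0,4] = {N}; S ∉ chart

NO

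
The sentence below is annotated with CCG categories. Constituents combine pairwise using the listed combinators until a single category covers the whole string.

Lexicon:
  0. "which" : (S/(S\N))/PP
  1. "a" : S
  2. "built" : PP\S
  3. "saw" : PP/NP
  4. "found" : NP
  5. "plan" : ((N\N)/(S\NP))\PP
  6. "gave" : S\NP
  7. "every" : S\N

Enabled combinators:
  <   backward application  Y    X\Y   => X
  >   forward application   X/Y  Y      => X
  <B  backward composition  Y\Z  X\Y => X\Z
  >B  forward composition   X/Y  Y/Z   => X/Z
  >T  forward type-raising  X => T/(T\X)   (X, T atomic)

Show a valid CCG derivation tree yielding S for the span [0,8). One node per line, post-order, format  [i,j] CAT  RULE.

[0,8] S   >
  [0,3] S/(S\N)   >
    [0,1] "which" : (S/(S\N))/PP
    [1,3] PP   >
      [1,2] PP/(PP\S)   >T
        [1,2] "a" : S
      [2,3] "built" : PP\S
  [3,8] S\N   <B
    [3,7] N\N   >
      [3,6] (N\N)/(S\NP)   <
        [3,5] PP   >
          [3,4] "saw" : PP/NP
          [4,5] "found" : NP
        [5,6] "plan" : ((N\N)/(S\NP))\PP
      [6,7] "gave" : S\NP
    [7,8] "every" : S\N

[0,1] (S/(S\N))/PP  lex  "which"
[1,2] S  lex  "a"
[1,2] PP/(PP\S)  >T
[2,3] PP\S  lex  "built"
[1,3] PP  >  k=2
[0,3] S/(S\N)  >  k=1
[3,4] PP/NP  lex  "saw"
[4,5] NP  lex  "found"
[3,5] PP  >  k=4
[5,6] ((N\N)/(S\NP))\PP  lex  "plan"
[3,6] (N\N)/(S\NP)  <  k=5
[6,7] S\NP  lex  "gave"
[3,7] N\N  >  k=6
[7,8] S\N  lex  "every"
[3,8] S\N  <B  k=7
[0,8] S  >  k=3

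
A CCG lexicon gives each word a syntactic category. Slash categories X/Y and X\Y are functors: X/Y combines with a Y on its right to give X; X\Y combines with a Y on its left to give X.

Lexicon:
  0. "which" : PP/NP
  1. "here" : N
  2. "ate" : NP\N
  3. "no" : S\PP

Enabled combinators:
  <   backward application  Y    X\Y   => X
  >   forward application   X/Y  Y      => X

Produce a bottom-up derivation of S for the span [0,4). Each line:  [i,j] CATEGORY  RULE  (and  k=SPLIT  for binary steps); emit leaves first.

[0,4] S   <
  [0,3] PP   >
    [0,1] "which" : PP/NP
    [1,3] NP   <
      [1,2] "here" : N
      [2,3] "ate" : NP\N
  [3,4] "no" : S\PP

[0,1] PP/NP  lex  "which"
[1,2] N  lex  "here"
[2,3] NP\N  lex  "ate"
[1,3] NP  <  k=2
[0,3] PP  >  k=1
[3,4] S\PP  lex  "no"
[0,4] S  <  k=3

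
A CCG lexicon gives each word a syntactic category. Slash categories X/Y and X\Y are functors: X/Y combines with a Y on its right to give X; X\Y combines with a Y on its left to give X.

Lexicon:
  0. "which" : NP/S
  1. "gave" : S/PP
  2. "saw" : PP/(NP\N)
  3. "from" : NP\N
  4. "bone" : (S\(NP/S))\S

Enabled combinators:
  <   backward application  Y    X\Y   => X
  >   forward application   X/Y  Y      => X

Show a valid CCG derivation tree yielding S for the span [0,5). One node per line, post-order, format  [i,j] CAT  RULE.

[0,1] NP/S  lex  "which"
[1,2] S/PP  lex  "gave"
[2,3] PP/(NP\N)  lex  "saw"
[3,4] NP\N  lex  "from"
[2,4] PP  >  k=3
[1,4] S  >  k=2
[4,5] (S\(NP/S))\S  lex  "bone"
[1,5] S\(NP/S)  <  k=4
[0,5] S  <  k=1

[0,5] S   <
  [0,1] "which" : NP/S
  [1,5] S\(NP/S)   <
    [1,4] S   >
      [1,2] "gave" : S/PP
      [2,4] PP   >
        [2,3] "saw" : PP/(NP\N)
        [3,4] "from" : NP\N
    [4,5] "bone" : (S\(NP/S))\S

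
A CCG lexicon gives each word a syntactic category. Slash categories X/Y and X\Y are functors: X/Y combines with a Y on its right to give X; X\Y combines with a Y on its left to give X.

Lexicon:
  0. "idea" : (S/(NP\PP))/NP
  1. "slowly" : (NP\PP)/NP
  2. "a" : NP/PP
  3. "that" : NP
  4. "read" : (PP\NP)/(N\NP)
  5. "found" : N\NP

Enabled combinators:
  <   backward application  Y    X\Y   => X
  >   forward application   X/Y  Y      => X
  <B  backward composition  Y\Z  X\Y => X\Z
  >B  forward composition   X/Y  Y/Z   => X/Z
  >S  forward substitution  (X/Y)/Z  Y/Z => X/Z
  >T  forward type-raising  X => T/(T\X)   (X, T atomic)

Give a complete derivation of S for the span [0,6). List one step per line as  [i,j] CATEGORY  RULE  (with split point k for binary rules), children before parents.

[0,1] (S/(NP\PP))/NP  lex  "idea"
[1,2] (NP\PP)/NP  lex  "slowly"
[0,2] S/NP  >S  k=1
[2,3] NP/PP  lex  "a"
[0,3] S/PP  >B  k=2
[3,4] NP  lex  "that"
[4,5] (PP\NP)/(N\NP)  lex  "read"
[5,6] N\NP  lex  "found"
[4,6] PP\NP  >  k=5
[3,6] PP  <  k=4
[0,6] S  >  k=3

[0,6] S   >
  [0,3] S/PP   >B
    [0,2] S/NP   >S
      [0,1] "idea" : (S/(NP\PP))/NP
      [1,2] "slowly" : (NP\PP)/NP
    [2,3] "a" : NP/PP
  [3,6] PP   <
    [3,4] "that" : NP
    [4,6] PP\NP   >
      [4,5] "read" : (PP\NP)/(N\NP)
      [5,6] "found" : N\NP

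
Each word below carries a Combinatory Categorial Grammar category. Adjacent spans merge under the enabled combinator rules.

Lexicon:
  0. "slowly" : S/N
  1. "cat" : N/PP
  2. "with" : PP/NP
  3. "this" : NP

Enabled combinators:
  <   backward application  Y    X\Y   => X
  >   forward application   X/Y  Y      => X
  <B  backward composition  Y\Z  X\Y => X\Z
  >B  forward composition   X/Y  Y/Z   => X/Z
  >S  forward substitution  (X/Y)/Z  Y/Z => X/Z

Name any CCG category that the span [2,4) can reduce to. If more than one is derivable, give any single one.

PP

[0,4] S   >
  [0,1] "slowly" : S/N
  [1,4] N   >
    [1,2] "cat" : N/PP
    [2,4] PP   >
      [2,3] "with" : PP/NP
      [3,4] "this" : NP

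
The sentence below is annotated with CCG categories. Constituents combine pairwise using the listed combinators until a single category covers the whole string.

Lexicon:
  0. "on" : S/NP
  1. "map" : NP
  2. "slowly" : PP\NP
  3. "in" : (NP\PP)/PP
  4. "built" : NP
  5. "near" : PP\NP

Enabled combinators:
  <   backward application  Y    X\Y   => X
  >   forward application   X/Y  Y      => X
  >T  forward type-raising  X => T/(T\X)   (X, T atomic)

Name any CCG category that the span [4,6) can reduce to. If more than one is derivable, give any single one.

PP

[0,6] S   >
  [0,1] "on" : S/NP
  [1,6] NP   <
    [1,3] PP   <
      [1,2] "map" : NP
      [2,3] "slowly" : PP\NP
    [3,6] NP\PP   >
      [3,4] "in" : (NP\PP)/PP
      [4,6] PP   >
        [4,5] PP/(PP\NP)   >T
          [4,5] "built" : NP
        [5,6] "near" : PP\NP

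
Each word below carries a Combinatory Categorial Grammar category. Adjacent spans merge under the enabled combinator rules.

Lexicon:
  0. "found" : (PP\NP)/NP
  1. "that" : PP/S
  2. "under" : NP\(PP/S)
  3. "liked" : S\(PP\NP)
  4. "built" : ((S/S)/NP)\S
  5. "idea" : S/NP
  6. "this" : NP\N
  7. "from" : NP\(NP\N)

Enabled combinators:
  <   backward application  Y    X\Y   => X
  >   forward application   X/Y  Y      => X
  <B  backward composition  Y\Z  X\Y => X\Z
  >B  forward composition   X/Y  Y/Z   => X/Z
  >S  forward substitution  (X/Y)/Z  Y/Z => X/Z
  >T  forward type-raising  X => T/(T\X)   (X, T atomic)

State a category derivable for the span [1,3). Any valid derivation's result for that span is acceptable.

NP

[0,8] S   >
  [0,6] S/NP   >S
    [0,5] (S/S)/NP   <
      [0,4] S   <
        [0,3] PP\NP   >
          [0,1] "found" : (PP\NP)/NP
          [1,3] NP   <
            [1,2] "that" : PP/S
            [2,3] "under" : NP\(PP/S)
        [3,4] "liked" : S\(PP\NP)
      [4,5] "built" : ((S/S)/NP)\S
    [5,6] "idea" : S/NP
  [6,8] NP   <
    [6,7] "this" : NP\N
    [7,8] "from" : NP\(NP\N)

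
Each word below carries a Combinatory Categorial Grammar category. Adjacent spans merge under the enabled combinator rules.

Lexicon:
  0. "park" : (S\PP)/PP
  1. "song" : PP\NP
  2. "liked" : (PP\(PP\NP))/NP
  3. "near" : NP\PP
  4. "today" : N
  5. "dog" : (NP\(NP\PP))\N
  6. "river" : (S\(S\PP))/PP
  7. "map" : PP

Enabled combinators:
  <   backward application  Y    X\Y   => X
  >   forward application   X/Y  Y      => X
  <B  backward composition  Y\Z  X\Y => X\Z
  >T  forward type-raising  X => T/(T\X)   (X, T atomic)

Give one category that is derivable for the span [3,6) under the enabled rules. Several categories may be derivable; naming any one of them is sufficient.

[0,8] S   <
  [0,6] S\PP   >
    [0,1] "park" : (S\PP)/PP
    [1,6] PP   <
      [1,2] "song" : PP\NP
      [2,6] PP\(PP\NP)   >
        [2,3] "liked" : (PP\(PP\NP))/NP
        [3,6] NP   <
          [3,4] "near" : NP\PP
          [4,6] NP\(NP\PP)   <
            [4,5] "today" : N
            [5,6] "dog" : (NP\(NP\PP))\N
  [6,8] S\(S\PP)   >
    [6,7] "river" : (S\(S\PP))/PP
    [7,8] "map" : PP

NP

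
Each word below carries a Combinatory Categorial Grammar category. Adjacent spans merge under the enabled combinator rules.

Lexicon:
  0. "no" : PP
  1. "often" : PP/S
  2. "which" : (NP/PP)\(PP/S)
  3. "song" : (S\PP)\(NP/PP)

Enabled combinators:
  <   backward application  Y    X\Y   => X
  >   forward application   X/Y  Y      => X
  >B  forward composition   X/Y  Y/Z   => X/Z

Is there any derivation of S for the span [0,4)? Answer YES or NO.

[0,4] S   <
  [0,1] "no" : PP
  [1,4] S\PP   <
    [1,3] NP/PP   <
      [1,2] "often" : PP/S
      [2,3] "which" : (NP/PP)\(PP/S)
    [3,4] "song" : (S\PP)\(NP/PP)

YES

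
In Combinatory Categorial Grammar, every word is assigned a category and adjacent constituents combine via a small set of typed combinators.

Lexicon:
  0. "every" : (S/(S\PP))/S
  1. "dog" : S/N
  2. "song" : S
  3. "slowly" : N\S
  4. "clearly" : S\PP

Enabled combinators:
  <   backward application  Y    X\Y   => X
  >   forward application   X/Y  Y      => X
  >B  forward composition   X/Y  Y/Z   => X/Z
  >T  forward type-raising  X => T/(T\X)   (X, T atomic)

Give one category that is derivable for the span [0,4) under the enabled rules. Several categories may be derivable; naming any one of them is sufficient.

[0,5] S   >
  [0,4] S/(S\PP)   >
    [0,1] "every" : (S/(S\PP))/S
    [1,4] S   >
      [1,2] "dog" : S/N
      [2,4] N   <
        [2,3] "song" : S
        [3,4] "slowly" : N\S
  [4,5] "clearly" : S\PP

S/(S\PP)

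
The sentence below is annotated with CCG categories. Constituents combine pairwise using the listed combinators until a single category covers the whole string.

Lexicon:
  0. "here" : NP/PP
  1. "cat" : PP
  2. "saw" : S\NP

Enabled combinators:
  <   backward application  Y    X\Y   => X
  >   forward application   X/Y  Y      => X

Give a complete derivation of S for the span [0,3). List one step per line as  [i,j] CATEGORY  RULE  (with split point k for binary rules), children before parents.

[0,1] NP/PP  lex  "here"
[1,2] PP  lex  "cat"
[0,2] NP  >  k=1
[2,3] S\NP  lex  "saw"
[0,3] S  <  k=2

[0,3] S   <
  [0,2] NP   >
    [0,1] "here" : NP/PP
    [1,2] "cat" : PP
  [2,3] "saw" : S\NP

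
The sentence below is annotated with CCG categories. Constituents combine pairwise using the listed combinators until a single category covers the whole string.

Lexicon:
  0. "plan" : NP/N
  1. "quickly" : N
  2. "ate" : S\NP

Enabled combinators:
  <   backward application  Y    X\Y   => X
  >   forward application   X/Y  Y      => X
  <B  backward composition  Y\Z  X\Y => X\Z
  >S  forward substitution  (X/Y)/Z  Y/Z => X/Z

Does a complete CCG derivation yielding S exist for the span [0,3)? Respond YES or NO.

YES

[0,3] S   <
  [0,2] NP   >
    [0,1] "plan" : NP/N
    [1,2] "quickly" : N
  [2,3] "ate" : S\NP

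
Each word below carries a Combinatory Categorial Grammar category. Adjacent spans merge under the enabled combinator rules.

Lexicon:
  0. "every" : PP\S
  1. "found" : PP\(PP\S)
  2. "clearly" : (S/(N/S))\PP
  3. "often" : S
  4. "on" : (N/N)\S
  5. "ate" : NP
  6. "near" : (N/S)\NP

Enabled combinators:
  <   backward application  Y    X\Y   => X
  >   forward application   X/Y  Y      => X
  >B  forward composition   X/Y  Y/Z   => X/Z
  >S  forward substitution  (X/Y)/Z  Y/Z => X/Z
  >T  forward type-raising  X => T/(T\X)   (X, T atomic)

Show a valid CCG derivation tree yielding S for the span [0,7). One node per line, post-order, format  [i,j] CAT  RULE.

[0,7] S   >
  [0,3] S/(N/S)   <
    [0,2] PP   <
      [0,1] "every" : PP\S
      [1,2] "found" : PP\(PP\S)
    [2,3] "clearly" : (S/(N/S))\PP
  [3,7] N/S   >B
    [3,5] N/N   <
      [3,4] "often" : S
      [4,5] "on" : (N/N)\S
    [5,7] N/S   <
      [5,6] "ate" : NP
      [6,7] "near" : (N/S)\NP

[0,1] PP\S  lex  "every"
[1,2] PP\(PP\S)  lex  "found"
[0,2] PP  <  k=1
[2,3] (S/(N/S))\PP  lex  "clearly"
[0,3] S/(N/S)  <  k=2
[3,4] S  lex  "often"
[4,5] (N/N)\S  lex  "on"
[3,5] N/N  <  k=4
[5,6] NP  lex  "ate"
[6,7] (N/S)\NP  lex  "near"
[5,7] N/S  <  k=6
[3,7] N/S  >B  k=5
[0,7] S  >  k=3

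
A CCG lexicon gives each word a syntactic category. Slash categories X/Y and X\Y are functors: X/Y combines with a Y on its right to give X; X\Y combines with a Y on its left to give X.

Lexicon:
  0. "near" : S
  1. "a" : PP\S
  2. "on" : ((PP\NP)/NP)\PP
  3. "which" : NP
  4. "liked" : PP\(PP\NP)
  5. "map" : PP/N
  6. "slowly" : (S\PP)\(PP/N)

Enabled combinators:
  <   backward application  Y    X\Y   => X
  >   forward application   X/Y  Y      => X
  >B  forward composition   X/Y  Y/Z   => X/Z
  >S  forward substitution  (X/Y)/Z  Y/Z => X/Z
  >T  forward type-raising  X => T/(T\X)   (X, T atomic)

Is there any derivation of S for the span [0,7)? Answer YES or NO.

YES

[0,7] S   <
  [0,5] PP   <
    [0,4] PP\NP   >
      [0,3] (PP\NP)/NP   <
        [0,2] PP   <
          [0,1] "near" : S
          [1,2] "a" : PP\S
        [2,3] "on" : ((PP\NP)/NP)\PP
      [3,4] "which" : NP
    [4,5] "liked" : PP\(PP\NP)
  [5,7] S\PP   <
    [5,6] "map" : PP/N
    [6,7] "slowly" : (S\PP)\(PP/N)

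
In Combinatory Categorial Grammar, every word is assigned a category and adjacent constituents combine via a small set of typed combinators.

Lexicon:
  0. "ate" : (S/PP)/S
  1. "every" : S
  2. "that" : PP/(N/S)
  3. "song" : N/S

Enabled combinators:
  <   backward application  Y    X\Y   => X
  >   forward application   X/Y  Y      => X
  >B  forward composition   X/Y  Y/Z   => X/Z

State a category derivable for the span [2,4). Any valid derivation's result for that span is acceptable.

PP

[0,4] S   >
  [0,2] S/PP   >
    [0,1] "ate" : (S/PP)/S
    [1,2] "every" : S
  [2,4] PP   >
    [2,3] "that" : PP/(N/S)
    [3,4] "song" : N/S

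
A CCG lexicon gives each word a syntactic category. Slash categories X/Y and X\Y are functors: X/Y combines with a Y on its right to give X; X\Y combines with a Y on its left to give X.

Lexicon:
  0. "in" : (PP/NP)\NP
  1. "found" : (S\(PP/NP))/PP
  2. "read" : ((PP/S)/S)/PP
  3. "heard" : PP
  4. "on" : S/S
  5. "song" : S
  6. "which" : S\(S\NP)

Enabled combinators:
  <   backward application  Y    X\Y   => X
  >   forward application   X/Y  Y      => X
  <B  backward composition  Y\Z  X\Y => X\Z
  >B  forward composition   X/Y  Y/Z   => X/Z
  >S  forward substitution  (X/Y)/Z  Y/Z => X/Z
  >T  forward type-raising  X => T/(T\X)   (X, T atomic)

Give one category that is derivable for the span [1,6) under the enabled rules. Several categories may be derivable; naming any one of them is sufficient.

S\(PP/NP)

[0,7] S   <
  [0,6] S\NP   <B
    [0,1] "in" : (PP/NP)\NP
    [1,6] S\(PP/NP)   >
      [1,2] "found" : (S\(PP/NP))/PP
      [2,6] PP   >
        [2,5] PP/S   >S
          [2,4] (PP/S)/S   >
            [2,3] "read" : ((PP/S)/S)/PP
            [3,4] "heard" : PP
          [4,5] "on" : S/S
        [5,6] "song" : S
  [6,7] "which" : S\(S\NP)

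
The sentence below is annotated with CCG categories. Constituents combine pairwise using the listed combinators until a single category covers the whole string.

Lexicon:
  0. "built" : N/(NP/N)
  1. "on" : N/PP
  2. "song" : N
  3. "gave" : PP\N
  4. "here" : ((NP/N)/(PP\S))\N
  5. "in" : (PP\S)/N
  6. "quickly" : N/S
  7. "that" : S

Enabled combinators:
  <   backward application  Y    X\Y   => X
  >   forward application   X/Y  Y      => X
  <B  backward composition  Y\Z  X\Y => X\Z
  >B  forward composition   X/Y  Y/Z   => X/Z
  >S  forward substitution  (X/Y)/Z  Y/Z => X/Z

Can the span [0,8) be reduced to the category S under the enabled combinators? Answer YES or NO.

N/(NP/N) N/PP N PP\N ((NP/N)/(PP\S))\N (PP\S)/N N/S S
CKY chart[0,8] = {N}; S ∉ chart

NO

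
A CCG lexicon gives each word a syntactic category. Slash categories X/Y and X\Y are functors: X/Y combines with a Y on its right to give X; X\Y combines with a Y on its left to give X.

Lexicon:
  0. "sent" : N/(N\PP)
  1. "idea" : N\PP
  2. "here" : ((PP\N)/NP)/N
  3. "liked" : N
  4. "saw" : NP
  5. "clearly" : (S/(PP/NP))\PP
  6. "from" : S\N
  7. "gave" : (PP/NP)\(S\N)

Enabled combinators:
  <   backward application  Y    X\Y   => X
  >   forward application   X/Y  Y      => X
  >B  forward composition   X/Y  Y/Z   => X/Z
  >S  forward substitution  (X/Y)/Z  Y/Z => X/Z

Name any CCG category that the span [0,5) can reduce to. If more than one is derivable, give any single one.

PP

[0,8] S   >
  [0,6] S/(PP/NP)   <
    [0,5] PP   <
      [0,2] N   >
        [0,1] "sent" : N/(N\PP)
        [1,2] "idea" : N\PP
      [2,5] PP\N   >
        [2,4] (PP\N)/NP   >
          [2,3] "here" : ((PP\N)/NP)/N
          [3,4] "liked" : N
        [4,5] "saw" : NP
    [5,6] "clearly" : (S/(PP/NP))\PP
  [6,8] PP/NP   <
    [6,7] "from" : S\N
    [7,8] "gave" : (PP/NP)\(S\N)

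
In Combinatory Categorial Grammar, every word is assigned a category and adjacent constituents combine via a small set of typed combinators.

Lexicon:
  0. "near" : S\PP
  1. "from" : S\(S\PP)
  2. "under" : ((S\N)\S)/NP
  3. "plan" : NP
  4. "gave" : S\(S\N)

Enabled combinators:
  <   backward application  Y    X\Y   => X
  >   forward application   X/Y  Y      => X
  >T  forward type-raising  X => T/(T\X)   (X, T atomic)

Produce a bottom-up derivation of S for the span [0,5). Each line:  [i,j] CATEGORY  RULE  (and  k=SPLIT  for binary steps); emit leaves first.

[0,1] S\PP  lex  "near"
[1,2] S\(S\PP)  lex  "from"
[0,2] S  <  k=1
[2,3] ((S\N)\S)/NP  lex  "under"
[3,4] NP  lex  "plan"
[2,4] (S\N)\S  >  k=3
[0,4] S\N  <  k=2
[4,5] S\(S\N)  lex  "gave"
[0,5] S  <  k=4

[0,5] S   <
  [0,4] S\N   <
    [0,2] S   <
      [0,1] "near" : S\PP
      [1,2] "from" : S\(S\PP)
    [2,4] (S\N)\S   >
      [2,3] "under" : ((S\N)\S)/NP
      [3,4] "plan" : NP
  [4,5] "gave" : S\(S\N)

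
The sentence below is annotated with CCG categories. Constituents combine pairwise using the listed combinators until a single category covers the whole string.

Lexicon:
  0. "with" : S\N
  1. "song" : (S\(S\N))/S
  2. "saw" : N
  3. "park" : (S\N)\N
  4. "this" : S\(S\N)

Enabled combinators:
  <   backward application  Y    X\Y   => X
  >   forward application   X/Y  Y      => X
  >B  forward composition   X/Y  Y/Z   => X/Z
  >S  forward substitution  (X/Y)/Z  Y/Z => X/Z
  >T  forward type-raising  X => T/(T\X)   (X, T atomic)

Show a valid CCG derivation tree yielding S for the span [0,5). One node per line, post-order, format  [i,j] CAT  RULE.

[0,5] S   <
  [0,1] "with" : S\N
  [1,5] S\(S\N)   >
    [1,2] "song" : (S\(S\N))/S
    [2,5] S   <
      [2,4] S\N   <
        [2,3] "saw" : N
        [3,4] "park" : (S\N)\N
      [4,5] "this" : S\(S\N)

[0,1] S\N  lex  "with"
[1,2] (S\(S\N))/S  lex  "song"
[2,3] N  lex  "saw"
[3,4] (S\N)\N  lex  "park"
[2,4] S\N  <  k=3
[4,5] S\(S\N)  lex  "this"
[2,5] S  <  k=4
[1,5] S\(S\N)  >  k=2
[0,5] S  <  k=1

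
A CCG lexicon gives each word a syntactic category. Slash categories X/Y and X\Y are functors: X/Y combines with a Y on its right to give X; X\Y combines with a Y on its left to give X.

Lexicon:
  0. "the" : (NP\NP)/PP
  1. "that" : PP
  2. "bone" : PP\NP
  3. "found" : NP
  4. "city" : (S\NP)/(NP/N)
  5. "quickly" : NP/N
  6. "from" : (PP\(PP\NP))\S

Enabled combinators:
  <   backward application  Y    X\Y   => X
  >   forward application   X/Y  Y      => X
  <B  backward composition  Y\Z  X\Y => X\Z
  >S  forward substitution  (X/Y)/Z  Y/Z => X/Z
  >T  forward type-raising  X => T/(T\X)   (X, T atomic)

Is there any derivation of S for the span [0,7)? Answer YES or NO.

NO

(NP\NP)/PP PP PP\NP NP (S\NP)/(NP/N) NP/N (PP\(PP\NP))\S
CKY chart[0,7] = {N/(N\PP), NP/(NP\PP), PP, PP/(PP\PP), S/(S\PP)}; S ∉ chart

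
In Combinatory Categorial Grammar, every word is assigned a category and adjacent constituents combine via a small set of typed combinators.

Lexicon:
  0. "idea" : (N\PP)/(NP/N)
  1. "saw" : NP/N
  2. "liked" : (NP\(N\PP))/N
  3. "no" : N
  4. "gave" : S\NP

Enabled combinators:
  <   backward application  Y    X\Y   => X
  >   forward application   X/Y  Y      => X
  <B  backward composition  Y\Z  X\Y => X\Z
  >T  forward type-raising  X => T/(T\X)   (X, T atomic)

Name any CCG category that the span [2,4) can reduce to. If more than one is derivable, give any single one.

[0,5] S   <
  [0,4] NP   <
    [0,2] N\PP   >
      [0,1] "idea" : (N\PP)/(NP/N)
      [1,2] "saw" : NP/N
    [2,4] NP\(N\PP)   >
      [2,3] "liked" : (NP\(N\PP))/N
      [3,4] "no" : N
  [4,5] "gave" : S\NP

NP\(N\PP)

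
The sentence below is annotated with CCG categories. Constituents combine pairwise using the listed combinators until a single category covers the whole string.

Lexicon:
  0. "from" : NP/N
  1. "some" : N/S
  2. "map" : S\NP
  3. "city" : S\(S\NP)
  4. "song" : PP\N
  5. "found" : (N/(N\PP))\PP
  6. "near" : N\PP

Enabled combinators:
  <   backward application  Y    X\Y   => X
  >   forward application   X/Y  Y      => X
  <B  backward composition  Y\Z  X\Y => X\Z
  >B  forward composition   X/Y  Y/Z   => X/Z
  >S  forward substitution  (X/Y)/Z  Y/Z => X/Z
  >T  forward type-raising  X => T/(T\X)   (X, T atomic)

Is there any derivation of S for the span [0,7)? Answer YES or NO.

NP/N N/S S\NP S\(S\NP) PP\N (N/(N\PP))\PP N\PP
CKY chart[0,7] = {N/(N\NP), NP, NP/(NP\NP), NP/(N\N), PP/(PP\NP), S/(S\NP)}; S ∉ chart

NO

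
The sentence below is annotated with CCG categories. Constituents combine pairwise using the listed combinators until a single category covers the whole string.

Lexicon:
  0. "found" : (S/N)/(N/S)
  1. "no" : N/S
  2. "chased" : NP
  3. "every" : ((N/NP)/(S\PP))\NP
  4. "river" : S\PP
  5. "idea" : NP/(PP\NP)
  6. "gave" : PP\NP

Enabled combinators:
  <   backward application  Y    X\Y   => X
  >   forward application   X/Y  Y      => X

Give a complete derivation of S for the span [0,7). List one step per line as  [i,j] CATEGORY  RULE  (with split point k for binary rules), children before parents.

[0,7] S   >
  [0,2] S/N   >
    [0,1] "found" : (S/N)/(N/S)
    [1,2] "no" : N/S
  [2,7] N   >
    [2,5] N/NP   >
      [2,4] (N/NP)/(S\PP)   <
        [2,3] "chased" : NP
        [3,4] "every" : ((N/NP)/(S\PP))\NP
      [4,5] "river" : S\PP
    [5,7] NP   >
      [5,6] "idea" : NP/(PP\NP)
      [6,7] "gave" : PP\NP

[0,1] (S/N)/(N/S)  lex  "found"
[1,2] N/S  lex  "no"
[0,2] S/N  >  k=1
[2,3] NP  lex  "chased"
[3,4] ((N/NP)/(S\PP))\NP  lex  "every"
[2,4] (N/NP)/(S\PP)  <  k=3
[4,5] S\PP  lex  "river"
[2,5] N/NP  >  k=4
[5,6] NP/(PP\NP)  lex  "idea"
[6,7] PP\NP  lex  "gave"
[5,7] NP  >  k=6
[2,7] N  >  k=5
[0,7] S  >  k=2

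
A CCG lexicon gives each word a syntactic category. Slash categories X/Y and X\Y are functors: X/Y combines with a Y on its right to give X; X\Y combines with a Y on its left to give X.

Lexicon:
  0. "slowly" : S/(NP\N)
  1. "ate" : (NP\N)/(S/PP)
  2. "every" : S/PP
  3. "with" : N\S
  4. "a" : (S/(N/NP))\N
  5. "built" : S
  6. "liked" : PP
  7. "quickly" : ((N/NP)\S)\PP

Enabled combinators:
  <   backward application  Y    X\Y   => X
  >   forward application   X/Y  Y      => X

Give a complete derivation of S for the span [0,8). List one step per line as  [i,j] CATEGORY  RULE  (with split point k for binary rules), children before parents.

[0,8] S   >
  [0,5] S/(N/NP)   <
    [0,4] N   <
      [0,3] S   >
        [0,1] "slowly" : S/(NP\N)
        [1,3] NP\N   >
          [1,2] "ate" : (NP\N)/(S/PP)
          [2,3] "every" : S/PP
      [3,4] "with" : N\S
    [4,5] "a" : (S/(N/NP))\N
  [5,8] N/NP   <
    [5,6] "built" : S
    [6,8] (N/NP)\S   <
      [6,7] "liked" : PP
      [7,8] "quickly" : ((N/NP)\S)\PP

[0,1] S/(NP\N)  lex  "slowly"
[1,2] (NP\N)/(S/PP)  lex  "ate"
[2,3] S/PP  lex  "every"
[1,3] NP\N  >  k=2
[0,3] S  >  k=1
[3,4] N\S  lex  "with"
[0,4] N  <  k=3
[4,5] (S/(N/NP))\N  lex  "a"
[0,5] S/(N/NP)  <  k=4
[5,6] S  lex  "built"
[6,7] PP  lex  "liked"
[7,8] ((N/NP)\S)\PP  lex  "quickly"
[6,8] (N/NP)\S  <  k=7
[5,8] N/NP  <  k=6
[0,8] S  >  k=5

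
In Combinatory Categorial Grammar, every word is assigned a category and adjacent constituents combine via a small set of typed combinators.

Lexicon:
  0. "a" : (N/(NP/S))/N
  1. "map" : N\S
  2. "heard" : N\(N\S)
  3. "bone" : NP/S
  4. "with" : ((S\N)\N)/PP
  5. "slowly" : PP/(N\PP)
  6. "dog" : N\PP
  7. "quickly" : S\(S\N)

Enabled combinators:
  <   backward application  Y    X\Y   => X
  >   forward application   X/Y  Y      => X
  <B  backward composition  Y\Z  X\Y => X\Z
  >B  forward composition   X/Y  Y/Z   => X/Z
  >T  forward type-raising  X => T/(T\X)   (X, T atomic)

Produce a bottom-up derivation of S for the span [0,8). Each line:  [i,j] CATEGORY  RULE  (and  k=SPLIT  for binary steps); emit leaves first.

[0,1] (N/(NP/S))/N  lex  "a"
[1,2] N\S  lex  "map"
[2,3] N\(N\S)  lex  "heard"
[1,3] N  <  k=2
[0,3] N/(NP/S)  >  k=1
[3,4] NP/S  lex  "bone"
[0,4] N  >  k=3
[4,5] ((S\N)\N)/PP  lex  "with"
[5,6] PP/(N\PP)  lex  "slowly"
[6,7] N\PP  lex  "dog"
[5,7] PP  >  k=6
[4,7] (S\N)\N  >  k=5
[0,7] S\N  <  k=4
[7,8] S\(S\N)  lex  "quickly"
[0,8] S  <  k=7

[0,8] S   <
  [0,7] S\N   <
    [0,4] N   >
      [0,3] N/(NP/S)   >
        [0,1] "a" : (N/(NP/S))/N
        [1,3] N   <
          [1,2] "map" : N\S
          [2,3] "heard" : N\(N\S)
      [3,4] "bone" : NP/S
    [4,7] (S\N)\N   >
      [4,5] "with" : ((S\N)\N)/PP
      [5,7] PP   >
        [5,6] "slowly" : PP/(N\PP)
        [6,7] "dog" : N\PP
  [7,8] "quickly" : S\(S\N)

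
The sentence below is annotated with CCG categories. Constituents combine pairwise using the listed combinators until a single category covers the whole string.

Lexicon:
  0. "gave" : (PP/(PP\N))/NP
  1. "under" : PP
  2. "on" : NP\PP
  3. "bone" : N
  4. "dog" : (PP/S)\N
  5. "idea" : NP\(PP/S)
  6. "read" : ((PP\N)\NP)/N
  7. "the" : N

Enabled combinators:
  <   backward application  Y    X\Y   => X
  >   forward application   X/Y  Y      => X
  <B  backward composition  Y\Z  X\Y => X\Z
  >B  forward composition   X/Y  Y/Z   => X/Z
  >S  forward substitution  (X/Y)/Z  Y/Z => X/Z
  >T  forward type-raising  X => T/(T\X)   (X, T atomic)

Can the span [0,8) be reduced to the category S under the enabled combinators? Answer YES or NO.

NO

(PP/(PP\N))/NP PP NP\PP N (PP/S)\N NP\(PP/S) ((PP\N)\NP)/N N
CKY chart[0,8] = {N/(N\PP), NP/(NP\PP), PP, PP/(PP\PP), S/(S\PP)}; S ∉ chart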